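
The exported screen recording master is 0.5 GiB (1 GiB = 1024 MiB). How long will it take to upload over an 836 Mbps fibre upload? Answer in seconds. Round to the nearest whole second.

5 seconds

File: 0.5 GiB = 4295.0 Mb.
At 836 Mbps: 4295.0 / 836 = 5.1 s ≈ 5.14 seconds.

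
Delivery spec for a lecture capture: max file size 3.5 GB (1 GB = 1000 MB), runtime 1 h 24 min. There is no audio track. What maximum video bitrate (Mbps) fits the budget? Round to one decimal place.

5.6 Mbps

Budget: 3.5 GB = 28000.0 Mb.
1 h 24 min = 84 min = 5040 s
Total bitrate budget: 28000.0 Mb / 5040 s = 5.556 Mbps.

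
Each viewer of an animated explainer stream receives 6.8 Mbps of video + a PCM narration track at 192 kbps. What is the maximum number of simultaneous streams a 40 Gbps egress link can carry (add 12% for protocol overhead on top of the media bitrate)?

5107

Audio: 192 kbps = 0.192 Mbps.
Per-viewer media rate: 6.992 Mbps.
On the wire with 12% overhead: 7.831 Mbps.
40 Gbps = 40,000 Mbps; 40,000 / 7.831 = 5107.88 → 5107 viewers.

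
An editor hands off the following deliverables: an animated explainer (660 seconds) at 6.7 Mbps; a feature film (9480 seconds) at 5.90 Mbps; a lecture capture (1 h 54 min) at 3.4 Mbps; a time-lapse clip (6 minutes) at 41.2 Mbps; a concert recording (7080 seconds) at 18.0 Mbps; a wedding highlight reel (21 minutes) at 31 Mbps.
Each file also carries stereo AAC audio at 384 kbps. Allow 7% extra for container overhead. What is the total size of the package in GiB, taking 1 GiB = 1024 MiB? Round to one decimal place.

Audio: 384 kbps = 0.384 Mbps.
animated explainer: 7.084 Mbps × 660 s × 1.07 = 5002.7 Mb
feature film: 6.284 Mbps × 9480 s × 1.07 = 63742.4 Mb
lecture capture: 3.784 Mbps × 6840 s × 1.07 = 27694.3 Mb
time-lapse clip: 41.584 Mbps × 360 s × 1.07 = 16018.2 Mb
concert recording: 18.384 Mbps × 7080 s × 1.07 = 139269.8 Mb
wedding highlight reel: 31.384 Mbps × 1260 s × 1.07 = 42311.9 Mb
Total: 294039.3 Mb = 36754.9 MB.
= 34.23 GiB.

34.2 GiB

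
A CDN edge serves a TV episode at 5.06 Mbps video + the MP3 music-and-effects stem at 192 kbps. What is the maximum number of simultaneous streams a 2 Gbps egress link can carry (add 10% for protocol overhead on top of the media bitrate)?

Audio: 192 kbps = 0.192 Mbps.
Per-viewer media rate: 5.252 Mbps.
On the wire with 10% overhead: 5.777 Mbps.
2 Gbps = 2,000 Mbps; 2,000 / 5.777 = 346.19 → 346 viewers.

346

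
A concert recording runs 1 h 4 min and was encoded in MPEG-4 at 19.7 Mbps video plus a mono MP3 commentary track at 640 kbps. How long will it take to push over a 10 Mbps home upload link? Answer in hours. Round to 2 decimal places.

1 h 4 min = 64 min = 3840 s
Audio: 640 kbps = 0.640 Mbps.
Total bitrate: 20.340 Mbps.
File: 20.340 Mbps × 3840 s = 78105.6 Mb.
At 10 Mbps: 78105.6 / 10 = 7810.6 s ≈ 2.17 hours.

2.17 hours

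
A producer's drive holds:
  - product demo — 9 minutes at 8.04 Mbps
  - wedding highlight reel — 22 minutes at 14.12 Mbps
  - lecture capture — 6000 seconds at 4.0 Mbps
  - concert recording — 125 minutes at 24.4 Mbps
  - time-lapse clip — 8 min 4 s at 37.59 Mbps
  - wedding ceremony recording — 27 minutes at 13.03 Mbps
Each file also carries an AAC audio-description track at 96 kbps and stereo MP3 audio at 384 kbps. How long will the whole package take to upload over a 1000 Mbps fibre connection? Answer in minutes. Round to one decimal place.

4.6 minutes

Audio total: 96 + 384 = 480 kbps = 0.480 Mbps.
product demo: 8.520 Mbps × 540 s = 4600.8 Mb
wedding highlight reel: 14.600 Mbps × 1320 s = 19272.0 Mb
lecture capture: 4.480 Mbps × 6000 s = 26880.0 Mb
concert recording: 24.880 Mbps × 7500 s = 186600.0 Mb
time-lapse clip: 38.070 Mbps × 484 s = 18425.9 Mb
wedding ceremony recording: 13.510 Mbps × 1620 s = 21886.2 Mb
Total: 277664.9 Mb = 34708.1 MB.
At 1000 Mbps: 277664.9 / 1000 = 278 s ≈ 4.63 minutes.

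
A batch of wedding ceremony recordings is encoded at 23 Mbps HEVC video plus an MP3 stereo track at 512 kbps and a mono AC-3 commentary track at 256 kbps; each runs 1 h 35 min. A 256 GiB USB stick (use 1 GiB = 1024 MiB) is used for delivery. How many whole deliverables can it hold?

1 h 35 min = 95 min = 5700 s
Audio total: 512 + 256 = 768 kbps = 0.768 Mbps.
Total bitrate: 23.768 Mbps.
Per item: 23.768 Mbps × 5700 s = 135,478 Mb = 16,935 MB.
Capacity: 256 GiB = 2,199,023 Mb; 16.23 items → 16 complete.

16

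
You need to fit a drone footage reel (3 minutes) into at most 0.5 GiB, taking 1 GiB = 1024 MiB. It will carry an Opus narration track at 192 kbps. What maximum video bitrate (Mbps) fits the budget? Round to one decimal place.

23.7 Mbps

Budget: 0.5 GiB = 4295.0 Mb.
3 min = 180 s
Total bitrate budget: 4295.0 Mb / 180 s = 23.861 Mbps.
Audio: 192 kbps = 0.192 Mbps.
Video: 23.861 − 0.192 = 23.669 Mbps.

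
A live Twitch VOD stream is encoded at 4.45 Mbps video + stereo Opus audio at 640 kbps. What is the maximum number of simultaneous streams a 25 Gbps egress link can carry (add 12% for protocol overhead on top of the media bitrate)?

Audio: 640 kbps = 0.640 Mbps.
Per-viewer media rate: 5.090 Mbps.
On the wire with 12% overhead: 5.701 Mbps.
25 Gbps = 25,000 Mbps; 25,000 / 5.701 = 4385.35 → 4385 viewers.

4385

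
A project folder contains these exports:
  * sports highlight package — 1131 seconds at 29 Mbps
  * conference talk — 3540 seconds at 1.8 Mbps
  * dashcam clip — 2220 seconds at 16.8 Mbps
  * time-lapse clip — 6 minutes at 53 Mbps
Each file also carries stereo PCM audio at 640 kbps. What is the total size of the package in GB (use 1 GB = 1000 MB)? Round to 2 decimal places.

Audio: 640 kbps = 0.640 Mbps.
sports highlight package: 29.640 Mbps × 1131 s = 33522.8 Mb
conference talk: 2.440 Mbps × 3540 s = 8637.6 Mb
dashcam clip: 17.440 Mbps × 2220 s = 38716.8 Mb
time-lapse clip: 53.640 Mbps × 360 s = 19310.4 Mb
Total: 100187.6 Mb = 12523.5 MB.
= 12.52 GB.

12.52 GB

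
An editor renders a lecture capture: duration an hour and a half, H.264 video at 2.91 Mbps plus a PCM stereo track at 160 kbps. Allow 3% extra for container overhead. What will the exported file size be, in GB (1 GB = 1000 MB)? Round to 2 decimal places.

1.5 h = 5400 s
Audio: 160 kbps = 0.160 Mbps.
Total bitrate: 2.91 + 0.160 = 3.070 Mbps.
Stream data: 3.070 Mbps × 5400 s = 16578.0 Mb.
With 3% container overhead: ×1.03.
17,075 Mb ÷ 8 = 2,134 MB → 2.134 GB.

2.13 GB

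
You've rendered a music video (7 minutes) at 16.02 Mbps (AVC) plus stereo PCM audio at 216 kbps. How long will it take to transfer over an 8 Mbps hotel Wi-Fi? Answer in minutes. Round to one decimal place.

7 min = 420 s
Audio: 216 kbps = 0.216 Mbps.
Total bitrate: 16.236 Mbps.
File: 16.236 Mbps × 420 s = 6819.1 Mb.
At 8 Mbps: 6819.1 / 8 = 852.4 s ≈ 14.2 minutes.

14.2 minutes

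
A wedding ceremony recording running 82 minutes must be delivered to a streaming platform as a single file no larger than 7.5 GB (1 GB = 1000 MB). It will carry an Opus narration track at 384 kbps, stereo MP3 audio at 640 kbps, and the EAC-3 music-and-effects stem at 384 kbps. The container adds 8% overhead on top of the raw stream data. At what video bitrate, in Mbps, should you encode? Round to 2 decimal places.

9.88 Mbps

Budget: 7.5 GB = 60000.0 Mb.
Stream payload after overhead: 60000.0 / 1.08 = 55555.6 Mb.
82 min = 4920 s
Total bitrate budget: 55555.6 Mb / 4920 s = 11.292 Mbps.
Audio total: 384 + 640 + 384 = 1408 kbps = 1.408 Mbps.
Video: 11.292 − 1.408 = 9.884 Mbps.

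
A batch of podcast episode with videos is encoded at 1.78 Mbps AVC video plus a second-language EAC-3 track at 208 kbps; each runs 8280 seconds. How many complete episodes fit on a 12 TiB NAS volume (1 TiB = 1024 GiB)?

Audio: 208 kbps = 0.208 Mbps.
Total bitrate: 1.988 Mbps.
Per item: 1.988 Mbps × 8280 s = 16,461 Mb = 2,058 MB.
Capacity: 12 TiB = 105,553,116 Mb; 6412.46 items → 6412 complete.

6412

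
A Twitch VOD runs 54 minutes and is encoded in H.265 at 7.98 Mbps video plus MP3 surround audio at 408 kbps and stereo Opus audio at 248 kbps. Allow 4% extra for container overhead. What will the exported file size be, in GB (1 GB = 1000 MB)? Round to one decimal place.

3.6 GB

54 min = 3240 s
Audio total: 408 + 248 = 656 kbps = 0.656 Mbps.
Total bitrate: 7.98 + 0.656 = 8.636 Mbps.
Stream data: 8.636 Mbps × 3240 s = 27980.6 Mb.
With 4% container overhead: ×1.04.
29,100 Mb ÷ 8 = 3,637 MB → 3.637 GB.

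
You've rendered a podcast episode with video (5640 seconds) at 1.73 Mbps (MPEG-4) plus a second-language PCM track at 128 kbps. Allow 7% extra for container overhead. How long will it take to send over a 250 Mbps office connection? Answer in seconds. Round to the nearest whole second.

Audio: 128 kbps = 0.128 Mbps.
Total bitrate: 1.858 Mbps.
File: 1.858 Mbps × 5640 s = 10479.1 Mb.
With 7% container overhead: ×1.07. → 11212.7 Mb.
At 250 Mbps: 11212.7 / 250 = 44.9 s ≈ 44.9 seconds.

45 seconds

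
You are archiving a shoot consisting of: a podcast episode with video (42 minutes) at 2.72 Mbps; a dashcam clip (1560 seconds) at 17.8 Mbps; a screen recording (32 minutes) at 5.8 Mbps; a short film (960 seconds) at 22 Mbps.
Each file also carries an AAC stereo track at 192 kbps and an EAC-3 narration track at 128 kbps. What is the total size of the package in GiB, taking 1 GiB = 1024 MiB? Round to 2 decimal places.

8.04 GiB

Audio total: 192 + 128 = 320 kbps = 0.320 Mbps.
podcast episode with video: 3.040 Mbps × 2520 s = 7660.8 Mb
dashcam clip: 18.120 Mbps × 1560 s = 28267.2 Mb
screen recording: 6.120 Mbps × 1920 s = 11750.4 Mb
short film: 22.320 Mbps × 960 s = 21427.2 Mb
Total: 69105.6 Mb = 8638.2 MB.
= 8.045 GiB.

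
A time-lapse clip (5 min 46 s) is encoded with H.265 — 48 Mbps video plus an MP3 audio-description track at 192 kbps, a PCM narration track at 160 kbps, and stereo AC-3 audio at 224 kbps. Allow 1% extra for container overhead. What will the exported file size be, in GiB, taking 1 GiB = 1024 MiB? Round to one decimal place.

5 min 46 s = 346 s
Audio total: 192 + 160 + 224 = 576 kbps = 0.576 Mbps.
Total bitrate: 48 + 0.576 = 48.576 Mbps.
Stream data: 48.576 Mbps × 346 s = 16807.3 Mb.
With 1% container overhead: ×1.01.
16,975 Mb = 2,121,921,120 bytes ÷ 1,073,741,824 = 1.976 GiB.

2.0 GiB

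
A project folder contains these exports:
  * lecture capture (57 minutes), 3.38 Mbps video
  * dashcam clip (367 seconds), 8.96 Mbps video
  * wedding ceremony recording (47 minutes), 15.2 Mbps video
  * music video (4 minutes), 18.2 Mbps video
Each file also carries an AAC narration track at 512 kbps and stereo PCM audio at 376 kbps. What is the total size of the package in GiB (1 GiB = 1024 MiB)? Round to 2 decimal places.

Audio total: 512 + 376 = 888 kbps = 0.888 Mbps.
lecture capture: 4.268 Mbps × 3420 s = 14596.6 Mb
dashcam clip: 9.848 Mbps × 367 s = 3614.2 Mb
wedding ceremony recording: 16.088 Mbps × 2820 s = 45368.2 Mb
music video: 19.088 Mbps × 240 s = 4581.1 Mb
Total: 68160.1 Mb = 8520.0 MB.
= 7.935 GiB.

7.93 GiB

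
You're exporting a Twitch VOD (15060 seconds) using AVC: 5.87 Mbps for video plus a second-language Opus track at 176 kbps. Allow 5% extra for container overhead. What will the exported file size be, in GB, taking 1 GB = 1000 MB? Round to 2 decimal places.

Audio: 176 kbps = 0.176 Mbps.
Total bitrate: 5.87 + 0.176 = 6.046 Mbps.
Stream data: 6.046 Mbps × 15060 s = 91052.8 Mb.
With 5% container overhead: ×1.05.
95,605 Mb ÷ 8 = 11,951 MB → 11.95 GB.

11.95 GB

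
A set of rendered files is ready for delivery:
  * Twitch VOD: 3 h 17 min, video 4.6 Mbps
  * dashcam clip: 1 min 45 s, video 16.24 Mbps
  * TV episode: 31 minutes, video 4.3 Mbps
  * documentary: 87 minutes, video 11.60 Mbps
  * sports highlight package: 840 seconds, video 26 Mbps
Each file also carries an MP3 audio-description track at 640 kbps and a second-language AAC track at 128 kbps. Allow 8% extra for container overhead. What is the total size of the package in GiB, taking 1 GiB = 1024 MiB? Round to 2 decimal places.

20.33 GiB

Audio total: 640 + 128 = 768 kbps = 0.768 Mbps.
Twitch VOD: 5.368 Mbps × 11820 s × 1.08 = 68525.7 Mb
dashcam clip: 17.008 Mbps × 105 s × 1.08 = 1928.7 Mb
TV episode: 5.068 Mbps × 1860 s × 1.08 = 10180.6 Mb
documentary: 12.368 Mbps × 5220 s × 1.08 = 69725.8 Mb
sports highlight package: 26.768 Mbps × 840 s × 1.08 = 24283.9 Mb
Total: 174644.8 Mb = 21830.6 MB.
= 20.33 GiB.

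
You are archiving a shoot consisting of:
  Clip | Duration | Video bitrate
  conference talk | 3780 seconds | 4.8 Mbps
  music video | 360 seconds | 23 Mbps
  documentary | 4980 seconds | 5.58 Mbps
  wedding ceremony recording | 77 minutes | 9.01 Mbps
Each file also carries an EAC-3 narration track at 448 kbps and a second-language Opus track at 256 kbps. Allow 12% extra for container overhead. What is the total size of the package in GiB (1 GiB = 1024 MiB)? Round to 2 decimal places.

13.76 GiB

Audio total: 448 + 256 = 704 kbps = 0.704 Mbps.
conference talk: 5.504 Mbps × 3780 s × 1.12 = 23301.7 Mb
music video: 23.704 Mbps × 360 s × 1.12 = 9557.5 Mb
documentary: 6.284 Mbps × 4980 s × 1.12 = 35049.6 Mb
wedding ceremony recording: 9.714 Mbps × 4620 s × 1.12 = 50264.1 Mb
Total: 118172.9 Mb = 14771.6 MB.
= 13.76 GiB.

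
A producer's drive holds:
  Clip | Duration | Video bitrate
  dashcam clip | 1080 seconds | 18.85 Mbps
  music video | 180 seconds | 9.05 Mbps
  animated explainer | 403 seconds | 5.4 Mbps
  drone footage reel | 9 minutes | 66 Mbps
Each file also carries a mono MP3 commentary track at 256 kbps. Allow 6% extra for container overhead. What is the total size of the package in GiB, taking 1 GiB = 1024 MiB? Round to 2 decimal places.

Audio: 256 kbps = 0.256 Mbps.
dashcam clip: 19.106 Mbps × 1080 s × 1.06 = 21872.5 Mb
music video: 9.306 Mbps × 180 s × 1.06 = 1775.6 Mb
animated explainer: 5.656 Mbps × 403 s × 1.06 = 2416.1 Mb
drone footage reel: 66.256 Mbps × 540 s × 1.06 = 37924.9 Mb
Total: 63989.2 Mb = 7998.6 MB.
= 7.449 GiB.

7.45 GiB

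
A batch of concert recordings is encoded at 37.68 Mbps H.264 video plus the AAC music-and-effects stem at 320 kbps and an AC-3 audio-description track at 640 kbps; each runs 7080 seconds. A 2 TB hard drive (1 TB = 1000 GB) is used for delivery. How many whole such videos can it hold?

Audio total: 320 + 640 = 960 kbps = 0.960 Mbps.
Total bitrate: 38.640 Mbps.
Per item: 38.640 Mbps × 7080 s = 273,571 Mb = 34,196 MB.
Capacity: 2 TB = 16,000,000 Mb; 58.49 items → 58 complete.

58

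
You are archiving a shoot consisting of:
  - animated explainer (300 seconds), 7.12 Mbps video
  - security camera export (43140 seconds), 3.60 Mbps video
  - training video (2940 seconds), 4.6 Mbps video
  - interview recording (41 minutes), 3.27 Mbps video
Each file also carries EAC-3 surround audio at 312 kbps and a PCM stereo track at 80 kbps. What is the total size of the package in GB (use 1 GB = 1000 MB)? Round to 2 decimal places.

24.77 GB

Audio total: 312 + 80 = 392 kbps = 0.392 Mbps.
animated explainer: 7.512 Mbps × 300 s = 2253.6 Mb
security camera export: 3.992 Mbps × 43140 s = 172214.9 Mb
training video: 4.992 Mbps × 2940 s = 14676.5 Mb
interview recording: 3.662 Mbps × 2460 s = 9008.5 Mb
Total: 198153.5 Mb = 24769.2 MB.
= 24.77 GB.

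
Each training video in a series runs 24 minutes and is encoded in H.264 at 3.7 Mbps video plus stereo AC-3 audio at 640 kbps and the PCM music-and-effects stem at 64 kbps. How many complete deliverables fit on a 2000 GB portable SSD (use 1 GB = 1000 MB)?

24 min = 1440 s
Audio total: 640 + 64 = 704 kbps = 0.704 Mbps.
Total bitrate: 4.404 Mbps.
Per item: 4.404 Mbps × 1440 s = 6,342 Mb = 792.7 MB.
Capacity: 2000 GB = 16,000,000 Mb; 2522.96 items → 2522 complete.

2522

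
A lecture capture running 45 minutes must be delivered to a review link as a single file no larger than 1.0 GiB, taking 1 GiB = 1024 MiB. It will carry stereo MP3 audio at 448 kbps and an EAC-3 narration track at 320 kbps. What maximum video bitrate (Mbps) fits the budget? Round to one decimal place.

2.4 Mbps

Budget: 1.0 GiB = 8589.9 Mb.
45 min = 2700 s
Total bitrate budget: 8589.9 Mb / 2700 s = 3.181 Mbps.
Audio total: 448 + 320 = 768 kbps = 0.768 Mbps.
Video: 3.181 − 0.768 = 2.413 Mbps.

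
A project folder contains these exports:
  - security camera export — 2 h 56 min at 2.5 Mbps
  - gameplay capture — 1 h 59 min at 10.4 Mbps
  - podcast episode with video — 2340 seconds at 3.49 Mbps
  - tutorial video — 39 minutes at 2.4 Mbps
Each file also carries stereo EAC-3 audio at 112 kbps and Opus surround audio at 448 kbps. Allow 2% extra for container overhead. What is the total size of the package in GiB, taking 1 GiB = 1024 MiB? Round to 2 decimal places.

15.08 GiB

Audio total: 112 + 448 = 560 kbps = 0.560 Mbps.
security camera export: 3.060 Mbps × 10560 s × 1.02 = 32959.9 Mb
gameplay capture: 10.960 Mbps × 7140 s × 1.02 = 79819.5 Mb
podcast episode with video: 4.050 Mbps × 2340 s × 1.02 = 9666.5 Mb
tutorial video: 2.960 Mbps × 2340 s × 1.02 = 7064.9 Mb
Total: 129510.8 Mb = 16188.9 MB.
= 15.08 GiB.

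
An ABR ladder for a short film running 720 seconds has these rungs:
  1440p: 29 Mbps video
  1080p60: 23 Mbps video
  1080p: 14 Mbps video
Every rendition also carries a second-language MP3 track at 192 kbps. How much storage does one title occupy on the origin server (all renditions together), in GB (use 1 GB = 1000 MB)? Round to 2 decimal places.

5.99 GB

Audio: 192 kbps = 0.192 Mbps.
Sum of rendition bitrates: (29+0.192) + (23+0.192) + (14+0.192) = 66.576 Mbps.
× 720 s = 47,935 Mb = 5,992 MB = 5.992 GB.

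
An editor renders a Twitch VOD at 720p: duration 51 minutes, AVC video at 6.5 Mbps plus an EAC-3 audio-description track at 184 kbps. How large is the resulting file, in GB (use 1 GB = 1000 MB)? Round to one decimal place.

51 min = 3060 s
Audio: 184 kbps = 0.184 Mbps.
Total bitrate: 6.5 + 0.184 = 6.684 Mbps.
Stream data: 6.684 Mbps × 3060 s = 20453.0 Mb.
20,453 Mb ÷ 8 = 2,557 MB → 2.557 GB.

2.6 GB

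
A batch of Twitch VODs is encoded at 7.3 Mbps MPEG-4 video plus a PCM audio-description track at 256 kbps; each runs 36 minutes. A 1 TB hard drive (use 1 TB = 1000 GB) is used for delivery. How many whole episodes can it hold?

490

36 min = 2160 s
Audio: 256 kbps = 0.256 Mbps.
Total bitrate: 7.556 Mbps.
Per item: 7.556 Mbps × 2160 s = 16,321 Mb = 2,040 MB.
Capacity: 1 TB = 8,000,000 Mb; 490.17 items → 490 complete.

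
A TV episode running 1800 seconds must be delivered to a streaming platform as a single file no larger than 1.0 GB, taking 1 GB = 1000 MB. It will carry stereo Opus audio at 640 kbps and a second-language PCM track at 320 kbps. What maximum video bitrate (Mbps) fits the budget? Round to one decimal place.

Budget: 1.0 GB = 8000.0 Mb.
Total bitrate budget: 8000.0 Mb / 1800 s = 4.444 Mbps.
Audio total: 640 + 320 = 960 kbps = 0.960 Mbps.
Video: 4.444 − 0.960 = 3.484 Mbps.

3.5 Mbps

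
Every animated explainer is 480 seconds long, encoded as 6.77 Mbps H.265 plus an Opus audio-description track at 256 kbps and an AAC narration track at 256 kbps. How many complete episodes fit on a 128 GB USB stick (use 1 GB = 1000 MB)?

292

Audio total: 256 + 256 = 512 kbps = 0.512 Mbps.
Total bitrate: 7.282 Mbps.
Per item: 7.282 Mbps × 480 s = 3,495 Mb = 436.9 MB.
Capacity: 128 GB = 1,024,000 Mb; 292.96 items → 292 complete.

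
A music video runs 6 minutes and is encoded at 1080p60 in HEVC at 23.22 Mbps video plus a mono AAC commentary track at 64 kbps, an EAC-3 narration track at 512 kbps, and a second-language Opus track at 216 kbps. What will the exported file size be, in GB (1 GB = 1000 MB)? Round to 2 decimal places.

6 min = 360 s
Audio total: 64 + 512 + 216 = 792 kbps = 0.792 Mbps.
Total bitrate: 23.22 + 0.792 = 24.012 Mbps.
Stream data: 24.012 Mbps × 360 s = 8644.3 Mb.
8,644 Mb ÷ 8 = 1,081 MB → 1.081 GB.

1.08 GB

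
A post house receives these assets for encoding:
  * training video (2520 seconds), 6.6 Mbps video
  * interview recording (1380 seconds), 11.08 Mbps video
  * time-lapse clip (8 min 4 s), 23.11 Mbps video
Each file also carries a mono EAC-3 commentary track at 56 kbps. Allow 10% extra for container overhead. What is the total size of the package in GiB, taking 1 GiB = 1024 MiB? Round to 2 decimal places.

5.55 GiB

Audio: 56 kbps = 0.056 Mbps.
training video: 6.656 Mbps × 2520 s × 1.10 = 18450.4 Mb
interview recording: 11.136 Mbps × 1380 s × 1.10 = 16904.4 Mb
time-lapse clip: 23.166 Mbps × 484 s × 1.10 = 12333.6 Mb
Total: 47688.5 Mb = 5961.1 MB.
= 5.552 GiB.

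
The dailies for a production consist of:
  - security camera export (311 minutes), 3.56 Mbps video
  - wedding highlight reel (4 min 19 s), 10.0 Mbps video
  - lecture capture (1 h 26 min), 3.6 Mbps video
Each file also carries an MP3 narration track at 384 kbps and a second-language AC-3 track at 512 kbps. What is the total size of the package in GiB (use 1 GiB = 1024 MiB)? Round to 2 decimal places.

Audio total: 384 + 512 = 896 kbps = 0.896 Mbps.
security camera export: 4.456 Mbps × 18660 s = 83149.0 Mb
wedding highlight reel: 10.896 Mbps × 259 s = 2822.1 Mb
lecture capture: 4.496 Mbps × 5160 s = 23199.4 Mb
Total: 109170.4 Mb = 13646.3 MB.
= 12.71 GiB.

12.71 GiB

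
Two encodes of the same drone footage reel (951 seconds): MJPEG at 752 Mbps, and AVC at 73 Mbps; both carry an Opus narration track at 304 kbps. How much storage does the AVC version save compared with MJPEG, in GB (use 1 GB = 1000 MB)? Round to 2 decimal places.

80.72 GB

Audio: 304 kbps = 0.304 Mbps.
MJPEG: 752.304 Mbps × 951 s = 715441.1 Mb = 89.430 GB.
AVC: 73.304 Mbps × 951 s = 69712.1 Mb = 8.714 GB.
Saving: 89.430 − 8.714 = 80.716 GB.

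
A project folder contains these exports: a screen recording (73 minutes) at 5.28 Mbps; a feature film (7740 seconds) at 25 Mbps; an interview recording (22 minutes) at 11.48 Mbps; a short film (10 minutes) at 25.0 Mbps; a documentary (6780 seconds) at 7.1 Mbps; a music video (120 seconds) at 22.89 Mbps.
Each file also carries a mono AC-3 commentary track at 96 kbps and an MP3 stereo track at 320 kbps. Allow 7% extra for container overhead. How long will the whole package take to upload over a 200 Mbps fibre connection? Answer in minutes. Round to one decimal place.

27.3 minutes

Audio total: 96 + 320 = 416 kbps = 0.416 Mbps.
screen recording: 5.696 Mbps × 4380 s × 1.07 = 26694.9 Mb
feature film: 25.416 Mbps × 7740 s × 1.07 = 210490.2 Mb
interview recording: 11.896 Mbps × 1320 s × 1.07 = 16801.9 Mb
short film: 25.416 Mbps × 600 s × 1.07 = 16317.1 Mb
documentary: 7.516 Mbps × 6780 s × 1.07 = 54525.6 Mb
music video: 23.306 Mbps × 120 s × 1.07 = 2992.5 Mb
Total: 327822.1 Mb = 40977.8 MB.
At 200 Mbps: 327822.1 / 200 = 1639 s ≈ 27.3 minutes.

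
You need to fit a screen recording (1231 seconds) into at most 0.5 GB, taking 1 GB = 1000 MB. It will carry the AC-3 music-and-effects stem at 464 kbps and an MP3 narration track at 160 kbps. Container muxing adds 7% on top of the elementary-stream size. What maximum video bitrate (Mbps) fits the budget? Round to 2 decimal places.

2.41 Mbps

Budget: 0.5 GB = 4000.0 Mb.
Stream payload after overhead: 4000.0 / 1.07 = 3738.3 Mb.
Total bitrate budget: 3738.3 Mb / 1231 s = 3.037 Mbps.
Audio total: 464 + 160 = 624 kbps = 0.624 Mbps.
Video: 3.037 − 0.624 = 2.413 Mbps.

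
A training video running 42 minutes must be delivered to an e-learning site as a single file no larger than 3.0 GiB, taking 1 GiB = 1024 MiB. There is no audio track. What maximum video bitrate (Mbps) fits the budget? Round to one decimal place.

10.2 Mbps

Budget: 3.0 GiB = 25769.8 Mb.
42 min = 2520 s
Total bitrate budget: 25769.8 Mb / 2520 s = 10.226 Mbps.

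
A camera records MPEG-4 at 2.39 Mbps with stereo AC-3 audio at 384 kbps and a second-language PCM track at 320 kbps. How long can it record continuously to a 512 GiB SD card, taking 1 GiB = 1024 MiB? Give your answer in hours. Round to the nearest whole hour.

395 hours

Audio total: 384 + 320 = 704 kbps = 0.704 Mbps.
Total bitrate: 2.39 + 0.704 = 3.094 Mbps.
Capacity: 512 GiB = 4,398,047 Mb.
Recording time: 4,398,047 / 3.094 = 1,421,476 s ≈ 395 hours.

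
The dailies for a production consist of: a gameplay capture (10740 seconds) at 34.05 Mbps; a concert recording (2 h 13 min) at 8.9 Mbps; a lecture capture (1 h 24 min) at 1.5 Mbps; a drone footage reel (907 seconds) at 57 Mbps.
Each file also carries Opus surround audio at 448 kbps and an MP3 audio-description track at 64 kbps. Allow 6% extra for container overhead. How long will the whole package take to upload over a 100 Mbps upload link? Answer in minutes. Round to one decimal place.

Audio total: 448 + 64 = 512 kbps = 0.512 Mbps.
gameplay capture: 34.562 Mbps × 10740 s × 1.06 = 393467.6 Mb
concert recording: 9.412 Mbps × 7980 s × 1.06 = 79614.2 Mb
lecture capture: 2.012 Mbps × 5040 s × 1.06 = 10748.9 Mb
drone footage reel: 57.512 Mbps × 907 s × 1.06 = 55293.2 Mb
Total: 539124.0 Mb = 67390.5 MB.
At 100 Mbps: 539124.0 / 100 = 5391 s ≈ 89.9 minutes.

89.9 minutes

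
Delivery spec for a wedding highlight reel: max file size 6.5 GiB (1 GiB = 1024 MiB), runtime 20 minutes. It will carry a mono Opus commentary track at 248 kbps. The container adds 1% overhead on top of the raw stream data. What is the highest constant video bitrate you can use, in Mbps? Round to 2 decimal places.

45.82 Mbps

Budget: 6.5 GiB = 55834.6 Mb.
Stream payload after overhead: 55834.6 / 1.01 = 55281.8 Mb.
20 min = 1200 s
Total bitrate budget: 55281.8 Mb / 1200 s = 46.068 Mbps.
Audio: 248 kbps = 0.248 Mbps.
Video: 46.068 − 0.248 = 45.820 Mbps.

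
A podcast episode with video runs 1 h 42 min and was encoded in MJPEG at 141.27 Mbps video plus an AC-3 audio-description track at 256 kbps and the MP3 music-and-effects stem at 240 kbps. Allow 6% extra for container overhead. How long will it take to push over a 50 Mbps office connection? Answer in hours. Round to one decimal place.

5.1 hours

1 h 42 min = 102 min = 6120 s
Audio total: 256 + 240 = 496 kbps = 0.496 Mbps.
Total bitrate: 141.766 Mbps.
File: 141.766 Mbps × 6120 s = 867607.9 Mb.
With 6% container overhead: ×1.06. → 919664.4 Mb.
At 50 Mbps: 919664.4 / 50 = 18393.3 s ≈ 5.11 hours.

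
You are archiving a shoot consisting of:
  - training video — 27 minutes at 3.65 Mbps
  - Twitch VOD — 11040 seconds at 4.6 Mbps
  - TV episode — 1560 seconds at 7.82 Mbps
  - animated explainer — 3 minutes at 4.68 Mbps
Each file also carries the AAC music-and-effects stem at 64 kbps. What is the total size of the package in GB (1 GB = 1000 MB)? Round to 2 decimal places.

Audio: 64 kbps = 0.064 Mbps.
training video: 3.714 Mbps × 1620 s = 6016.7 Mb
Twitch VOD: 4.664 Mbps × 11040 s = 51490.6 Mb
TV episode: 7.884 Mbps × 1560 s = 12299.0 Mb
animated explainer: 4.744 Mbps × 180 s = 853.9 Mb
Total: 70660.2 Mb = 8832.5 MB.
= 8.833 GB.

8.83 GB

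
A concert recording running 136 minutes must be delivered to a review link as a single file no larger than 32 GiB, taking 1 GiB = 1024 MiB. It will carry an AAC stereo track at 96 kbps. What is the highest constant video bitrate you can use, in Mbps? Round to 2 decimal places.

33.59 Mbps

Budget: 32 GiB = 274877.9 Mb.
136 min = 8160 s
Total bitrate budget: 274877.9 Mb / 8160 s = 33.686 Mbps.
Audio: 96 kbps = 0.096 Mbps.
Video: 33.686 − 0.096 = 33.590 Mbps.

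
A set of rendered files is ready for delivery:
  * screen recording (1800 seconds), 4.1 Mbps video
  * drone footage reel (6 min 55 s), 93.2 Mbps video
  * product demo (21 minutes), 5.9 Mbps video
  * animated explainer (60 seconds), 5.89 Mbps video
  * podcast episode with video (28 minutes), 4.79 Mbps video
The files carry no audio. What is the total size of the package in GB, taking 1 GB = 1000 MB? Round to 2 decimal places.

screen recording: 4.100 Mbps × 1800 s = 7380.0 Mb
drone footage reel: 93.200 Mbps × 415 s = 38678.0 Mb
product demo: 5.900 Mbps × 1260 s = 7434.0 Mb
animated explainer: 5.890 Mbps × 60 s = 353.4 Mb
podcast episode with video: 4.790 Mbps × 1680 s = 8047.2 Mb
Total: 61892.6 Mb = 7736.6 MB.
= 7.737 GB.

7.74 GB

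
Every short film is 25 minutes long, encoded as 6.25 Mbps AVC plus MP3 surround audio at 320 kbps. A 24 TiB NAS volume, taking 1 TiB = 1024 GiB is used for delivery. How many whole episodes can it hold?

21421

25 min = 1500 s
Audio: 320 kbps = 0.320 Mbps.
Total bitrate: 6.570 Mbps.
Per item: 6.570 Mbps × 1500 s = 9,855 Mb = 1,232 MB.
Capacity: 24 TiB = 211,106,233 Mb; 21421.23 items → 21421 complete.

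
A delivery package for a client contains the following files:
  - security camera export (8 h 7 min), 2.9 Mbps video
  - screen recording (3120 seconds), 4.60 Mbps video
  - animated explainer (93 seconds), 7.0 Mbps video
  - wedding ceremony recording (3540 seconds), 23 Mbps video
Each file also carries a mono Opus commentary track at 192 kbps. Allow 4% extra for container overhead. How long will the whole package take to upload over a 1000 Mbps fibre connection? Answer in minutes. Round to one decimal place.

3.3 minutes

Audio: 192 kbps = 0.192 Mbps.
security camera export: 3.092 Mbps × 29220 s × 1.04 = 93962.2 Mb
screen recording: 4.792 Mbps × 3120 s × 1.04 = 15549.1 Mb
animated explainer: 7.192 Mbps × 93 s × 1.04 = 695.6 Mb
wedding ceremony recording: 23.192 Mbps × 3540 s × 1.04 = 85383.7 Mb
Total: 195590.5 Mb = 24448.8 MB.
At 1000 Mbps: 195590.5 / 1000 = 196 s ≈ 3.26 minutes.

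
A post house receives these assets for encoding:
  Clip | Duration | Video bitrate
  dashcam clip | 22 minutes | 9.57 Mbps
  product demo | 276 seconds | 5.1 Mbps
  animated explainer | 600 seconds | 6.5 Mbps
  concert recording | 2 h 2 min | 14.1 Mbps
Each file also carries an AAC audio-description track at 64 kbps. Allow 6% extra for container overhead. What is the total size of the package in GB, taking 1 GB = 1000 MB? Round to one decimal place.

Audio: 64 kbps = 0.064 Mbps.
dashcam clip: 9.634 Mbps × 1320 s × 1.06 = 13479.9 Mb
product demo: 5.164 Mbps × 276 s × 1.06 = 1510.8 Mb
animated explainer: 6.564 Mbps × 600 s × 1.06 = 4174.7 Mb
concert recording: 14.164 Mbps × 7320 s × 1.06 = 109901.3 Mb
Total: 129066.7 Mb = 16133.3 MB.
= 16.13 GB.

16.1 GB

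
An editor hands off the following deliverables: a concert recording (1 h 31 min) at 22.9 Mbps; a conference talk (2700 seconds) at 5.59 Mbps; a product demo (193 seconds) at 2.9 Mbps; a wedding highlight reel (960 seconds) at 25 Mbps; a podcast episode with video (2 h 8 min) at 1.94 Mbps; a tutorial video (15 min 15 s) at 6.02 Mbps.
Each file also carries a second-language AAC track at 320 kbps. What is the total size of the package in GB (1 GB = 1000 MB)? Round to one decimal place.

Audio: 320 kbps = 0.320 Mbps.
concert recording: 23.220 Mbps × 5460 s = 126781.2 Mb
conference talk: 5.910 Mbps × 2700 s = 15957.0 Mb
product demo: 3.220 Mbps × 193 s = 621.5 Mb
wedding highlight reel: 25.320 Mbps × 960 s = 24307.2 Mb
podcast episode with video: 2.260 Mbps × 7680 s = 17356.8 Mb
tutorial video: 6.340 Mbps × 915 s = 5801.1 Mb
Total: 190824.8 Mb = 23853.1 MB.
= 23.85 GB.

23.9 GB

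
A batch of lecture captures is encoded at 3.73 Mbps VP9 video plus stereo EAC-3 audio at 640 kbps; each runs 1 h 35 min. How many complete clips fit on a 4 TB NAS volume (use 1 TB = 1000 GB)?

1 h 35 min = 95 min = 5700 s
Audio: 640 kbps = 0.640 Mbps.
Total bitrate: 4.370 Mbps.
Per item: 4.370 Mbps × 5700 s = 24,909 Mb = 3,114 MB.
Capacity: 4 TB = 32,000,000 Mb; 1284.68 items → 1284 complete.

1284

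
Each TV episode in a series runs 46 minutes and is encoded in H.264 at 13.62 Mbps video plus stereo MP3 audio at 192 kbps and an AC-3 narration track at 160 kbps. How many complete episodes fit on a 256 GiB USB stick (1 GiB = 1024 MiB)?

46 min = 2760 s
Audio total: 192 + 160 = 352 kbps = 0.352 Mbps.
Total bitrate: 13.972 Mbps.
Per item: 13.972 Mbps × 2760 s = 38,563 Mb = 4,820 MB.
Capacity: 256 GiB = 2,199,023 Mb; 57.02 items → 57 complete.

57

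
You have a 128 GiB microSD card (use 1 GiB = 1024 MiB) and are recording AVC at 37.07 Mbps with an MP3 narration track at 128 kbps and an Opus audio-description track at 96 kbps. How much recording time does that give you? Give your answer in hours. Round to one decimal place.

Audio total: 128 + 96 = 224 kbps = 0.224 Mbps.
Total bitrate: 37.07 + 0.224 = 37.294 Mbps.
Capacity: 128 GiB = 1,099,512 Mb.
Recording time: 1,099,512 / 37.294 = 29,482 s ≈ 8.19 hours.

8.2 hours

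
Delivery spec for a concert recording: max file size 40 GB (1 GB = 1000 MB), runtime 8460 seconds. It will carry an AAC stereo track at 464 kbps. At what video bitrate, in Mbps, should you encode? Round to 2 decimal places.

37.36 Mbps

Budget: 40 GB = 320000.0 Mb.
Total bitrate budget: 320000.0 Mb / 8460 s = 37.825 Mbps.
Audio: 464 kbps = 0.464 Mbps.
Video: 37.825 − 0.464 = 37.361 Mbps.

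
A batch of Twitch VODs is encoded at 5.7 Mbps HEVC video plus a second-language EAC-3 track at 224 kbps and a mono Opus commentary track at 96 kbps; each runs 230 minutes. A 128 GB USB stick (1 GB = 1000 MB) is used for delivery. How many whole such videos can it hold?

230 min = 13800 s
Audio total: 224 + 96 = 320 kbps = 0.320 Mbps.
Total bitrate: 6.020 Mbps.
Per item: 6.020 Mbps × 13800 s = 83,076 Mb = 10,384 MB.
Capacity: 128 GB = 1,024,000 Mb; 12.33 items → 12 complete.

12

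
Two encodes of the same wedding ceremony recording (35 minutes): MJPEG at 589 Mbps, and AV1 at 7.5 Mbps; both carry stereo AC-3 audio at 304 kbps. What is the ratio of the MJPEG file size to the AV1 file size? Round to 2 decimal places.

35 min = 2100 s
Audio: 304 kbps = 0.304 Mbps.
MJPEG: 589.304 Mbps × 2100 s = 1237538.4 Mb = 154.692 GB.
AV1: 7.804 Mbps × 2100 s = 16388.4 Mb = 2.049 GB.
Ratio: 154.692 / 2.049 = 75.513.

75.51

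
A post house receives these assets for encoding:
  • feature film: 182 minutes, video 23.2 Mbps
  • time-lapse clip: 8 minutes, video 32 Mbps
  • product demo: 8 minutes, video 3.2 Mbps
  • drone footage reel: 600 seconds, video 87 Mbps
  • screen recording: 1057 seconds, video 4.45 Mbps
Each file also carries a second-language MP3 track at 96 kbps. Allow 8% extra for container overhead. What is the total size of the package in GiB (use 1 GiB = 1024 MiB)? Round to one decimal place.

Audio: 96 kbps = 0.096 Mbps.
feature film: 23.296 Mbps × 10920 s × 1.08 = 274743.7 Mb
time-lapse clip: 32.096 Mbps × 480 s × 1.08 = 16638.6 Mb
product demo: 3.296 Mbps × 480 s × 1.08 = 1708.6 Mb
drone footage reel: 87.096 Mbps × 600 s × 1.08 = 56438.2 Mb
screen recording: 4.546 Mbps × 1057 s × 1.08 = 5189.5 Mb
Total: 354718.7 Mb = 44339.8 MB.
= 41.29 GiB.

41.3 GiB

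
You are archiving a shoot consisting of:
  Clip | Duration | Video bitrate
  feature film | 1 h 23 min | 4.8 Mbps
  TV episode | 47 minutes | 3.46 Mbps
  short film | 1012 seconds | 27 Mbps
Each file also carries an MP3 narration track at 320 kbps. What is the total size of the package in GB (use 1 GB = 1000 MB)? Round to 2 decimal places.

Audio: 320 kbps = 0.320 Mbps.
feature film: 5.120 Mbps × 4980 s = 25497.6 Mb
TV episode: 3.780 Mbps × 2820 s = 10659.6 Mb
short film: 27.320 Mbps × 1012 s = 27647.8 Mb
Total: 63805.0 Mb = 7975.6 MB.
= 7.976 GB.

7.98 GB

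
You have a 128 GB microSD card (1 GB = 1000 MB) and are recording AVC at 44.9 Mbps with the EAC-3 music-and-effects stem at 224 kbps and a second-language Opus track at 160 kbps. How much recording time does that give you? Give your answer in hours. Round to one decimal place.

Audio total: 224 + 160 = 384 kbps = 0.384 Mbps.
Total bitrate: 44.9 + 0.384 = 45.284 Mbps.
Capacity: 128 GB = 1,024,000 Mb.
Recording time: 1,024,000 / 45.284 = 22,613 s ≈ 6.28 hours.

6.3 hours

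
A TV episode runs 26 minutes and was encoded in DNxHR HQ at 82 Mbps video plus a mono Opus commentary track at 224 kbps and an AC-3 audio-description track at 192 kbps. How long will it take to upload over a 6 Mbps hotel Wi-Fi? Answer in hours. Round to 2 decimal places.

5.95 hours

26 min = 1560 s
Audio total: 224 + 192 = 416 kbps = 0.416 Mbps.
Total bitrate: 82.416 Mbps.
File: 82.416 Mbps × 1560 s = 128569.0 Mb.
At 6 Mbps: 128569.0 / 6 = 21428.2 s ≈ 5.95 hours.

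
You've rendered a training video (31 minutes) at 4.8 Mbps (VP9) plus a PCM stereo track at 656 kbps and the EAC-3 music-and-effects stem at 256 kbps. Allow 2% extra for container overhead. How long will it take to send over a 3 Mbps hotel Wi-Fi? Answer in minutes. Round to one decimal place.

60.2 minutes

31 min = 1860 s
Audio total: 656 + 256 = 912 kbps = 0.912 Mbps.
Total bitrate: 5.712 Mbps.
File: 5.712 Mbps × 1860 s = 10624.3 Mb.
With 2% container overhead: ×1.02. → 10836.8 Mb.
At 3 Mbps: 10836.8 / 3 = 3612.3 s ≈ 60.2 minutes.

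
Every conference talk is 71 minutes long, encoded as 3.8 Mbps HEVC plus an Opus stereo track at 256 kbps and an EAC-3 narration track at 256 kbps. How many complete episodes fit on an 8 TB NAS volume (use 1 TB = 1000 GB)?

71 min = 4260 s
Audio total: 256 + 256 = 512 kbps = 0.512 Mbps.
Total bitrate: 4.312 Mbps.
Per item: 4.312 Mbps × 4260 s = 18,369 Mb = 2,296 MB.
Capacity: 8 TB = 64,000,000 Mb; 3484.11 items → 3484 complete.

3484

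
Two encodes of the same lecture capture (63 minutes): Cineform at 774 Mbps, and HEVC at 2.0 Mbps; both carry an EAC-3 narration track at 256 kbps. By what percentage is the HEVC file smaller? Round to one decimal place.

99.7%

63 min = 3780 s
Audio: 256 kbps = 0.256 Mbps.
Cineform: 774.256 Mbps × 3780 s = 2926687.7 Mb = 340.711 GiB.
HEVC: 2.256 Mbps × 3780 s = 8527.7 Mb = 0.993 GiB.
Reduction: (1 − 0.993/340.711) × 100 = 99.71%.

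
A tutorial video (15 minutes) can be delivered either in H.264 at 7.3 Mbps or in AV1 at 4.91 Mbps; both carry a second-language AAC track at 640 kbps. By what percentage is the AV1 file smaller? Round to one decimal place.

15 min = 900 s
Audio: 640 kbps = 0.640 Mbps.
H.264: 7.940 Mbps × 900 s = 7146.0 Mb = 0.893 GB.
AV1: 5.550 Mbps × 900 s = 4995.0 Mb = 0.624 GB.
Reduction: (1 − 0.624/0.893) × 100 = 30.10%.

30.1%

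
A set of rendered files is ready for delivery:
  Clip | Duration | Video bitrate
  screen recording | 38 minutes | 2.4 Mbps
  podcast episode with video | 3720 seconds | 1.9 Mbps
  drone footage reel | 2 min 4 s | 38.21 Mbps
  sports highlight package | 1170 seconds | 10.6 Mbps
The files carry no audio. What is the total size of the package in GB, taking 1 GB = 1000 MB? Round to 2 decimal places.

3.71 GB

screen recording: 2.400 Mbps × 2280 s = 5472.0 Mb
podcast episode with video: 1.900 Mbps × 3720 s = 7068.0 Mb
drone footage reel: 38.210 Mbps × 124 s = 4738.0 Mb
sports highlight package: 10.600 Mbps × 1170 s = 12402.0 Mb
Total: 29680.0 Mb = 3710.0 MB.
= 3.710 GB.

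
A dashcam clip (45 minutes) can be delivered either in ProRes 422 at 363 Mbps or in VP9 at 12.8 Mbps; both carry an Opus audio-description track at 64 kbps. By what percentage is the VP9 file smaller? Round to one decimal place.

45 min = 2700 s
Audio: 64 kbps = 0.064 Mbps.
ProRes 422: 363.064 Mbps × 2700 s = 980272.8 Mb = 122.534 GB.
VP9: 12.864 Mbps × 2700 s = 34732.8 Mb = 4.342 GB.
Reduction: (1 − 4.342/122.534) × 100 = 96.46%.

96.5%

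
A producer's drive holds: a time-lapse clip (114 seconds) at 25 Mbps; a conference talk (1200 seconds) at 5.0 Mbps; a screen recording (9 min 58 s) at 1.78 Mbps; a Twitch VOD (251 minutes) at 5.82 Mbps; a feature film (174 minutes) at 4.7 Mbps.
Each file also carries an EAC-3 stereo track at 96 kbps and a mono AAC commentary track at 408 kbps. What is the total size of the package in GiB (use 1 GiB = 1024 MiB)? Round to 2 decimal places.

18.68 GiB

Audio total: 96 + 408 = 504 kbps = 0.504 Mbps.
time-lapse clip: 25.504 Mbps × 114 s = 2907.5 Mb
conference talk: 5.504 Mbps × 1200 s = 6604.8 Mb
screen recording: 2.284 Mbps × 598 s = 1365.8 Mb
Twitch VOD: 6.324 Mbps × 15060 s = 95239.4 Mb
feature film: 5.204 Mbps × 10440 s = 54329.8 Mb
Total: 160447.3 Mb = 20055.9 MB.
= 18.68 GiB.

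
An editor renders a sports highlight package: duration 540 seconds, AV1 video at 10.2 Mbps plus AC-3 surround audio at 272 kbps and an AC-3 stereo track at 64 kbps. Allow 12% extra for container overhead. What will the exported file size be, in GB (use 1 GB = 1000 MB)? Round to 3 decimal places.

Audio total: 272 + 64 = 336 kbps = 0.336 Mbps.
Total bitrate: 10.2 + 0.336 = 10.536 Mbps.
Stream data: 10.536 Mbps × 540 s = 5689.4 Mb.
With 12% container overhead: ×1.12.
6,372 Mb ÷ 8 = 796.5 MB → 0.7965 GB.

0.797 GB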